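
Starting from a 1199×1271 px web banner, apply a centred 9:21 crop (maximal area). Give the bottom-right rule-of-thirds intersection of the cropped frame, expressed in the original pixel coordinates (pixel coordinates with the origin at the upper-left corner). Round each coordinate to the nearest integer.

x = 690 px, y = 847 px

1199/1271 > 9/21, so the 9:21 crop keeps the full height 1271 and trims width to 1271 × 9/21 = 544.71 px.
Left offset = (1199 − 544.71)/2 = 327.14 px; top offset = 0.
Bottom-right is two-thirds across and two-thirds down within the crop:
x = 327.14 + 2 × 544.71/3 ≈ 690; y = 0.00 + 2 × 1271.00/3 ≈ 847.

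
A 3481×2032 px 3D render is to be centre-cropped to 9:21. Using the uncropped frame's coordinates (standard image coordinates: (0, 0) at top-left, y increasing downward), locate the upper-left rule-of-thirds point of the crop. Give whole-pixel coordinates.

x = 1595 px, y = 677 px

3481/2032 > 9/21, so the 9:21 crop keeps the full height 2032 and trims width to 2032 × 9/21 = 870.86 px.
Left offset = (3481 − 870.86)/2 = 1305.07 px; top offset = 0.
Upper-left is one-third across and one-third down within the crop:
x = 1305.07 + 1 × 870.86/3 ≈ 1595; y = 0.00 + 1 × 2032.00/3 ≈ 677.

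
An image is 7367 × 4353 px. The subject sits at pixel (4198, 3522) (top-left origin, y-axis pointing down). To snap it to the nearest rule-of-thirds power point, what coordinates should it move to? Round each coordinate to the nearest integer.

Third lines: x ∈ {2456, 4911}, y ∈ {1451, 2902}.
4198 is closer to x = 4911; 3522 is closer to y = 2902.
So the nearest intersection is the lower-right power point.

x = 4911 px, y = 2902 px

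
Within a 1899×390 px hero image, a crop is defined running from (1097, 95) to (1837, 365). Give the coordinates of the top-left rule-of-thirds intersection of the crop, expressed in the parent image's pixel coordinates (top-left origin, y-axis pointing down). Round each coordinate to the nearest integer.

Crop width = 1837 − 1097 = 740 px; one third is 246.67 px.
Crop height = 365 − 95 = 270 px; one third is 90.00 px.
The top-left point is one-third across and one-third down within the crop:
x = 1097 + 1 × 246.67 ≈ 1344; y = 95 + 1 × 90.00 ≈ 185.

(1344, 185)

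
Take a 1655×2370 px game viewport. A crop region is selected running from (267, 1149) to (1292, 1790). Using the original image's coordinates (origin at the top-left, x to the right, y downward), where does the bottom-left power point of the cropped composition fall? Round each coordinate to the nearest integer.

Crop width = 1292 − 267 = 1025 px; one third is 341.67 px.
Crop height = 1790 − 1149 = 641 px; one third is 213.67 px.
The bottom-left point is one-third across and two-thirds down within the crop:
x = 267 + 1 × 341.67 ≈ 609; y = 1149 + 2 × 213.67 ≈ 1576.

(609, 1576)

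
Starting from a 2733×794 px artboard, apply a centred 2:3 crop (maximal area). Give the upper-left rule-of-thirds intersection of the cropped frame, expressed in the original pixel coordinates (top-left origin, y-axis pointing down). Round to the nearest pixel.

2733/794 > 2/3, so the 2:3 crop keeps the full height 794 and trims width to 794 × 2/3 = 529.33 px.
Left offset = (2733 − 529.33)/2 = 1101.83 px; top offset = 0.
Upper-left is one-third across and one-third down within the crop:
x = 1101.83 + 1 × 529.33/3 ≈ 1278; y = 0.00 + 1 × 794.00/3 ≈ 265.

x = 1278 px, y = 265 px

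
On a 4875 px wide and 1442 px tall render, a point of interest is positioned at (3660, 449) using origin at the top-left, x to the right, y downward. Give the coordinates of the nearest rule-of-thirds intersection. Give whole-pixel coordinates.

x = 3250 px, y = 481 px

Third lines: x ∈ {1625, 3250}, y ∈ {481, 961}.
3660 is closer to x = 3250; 449 is closer to y = 481.
So the nearest intersection is the upper-right power point.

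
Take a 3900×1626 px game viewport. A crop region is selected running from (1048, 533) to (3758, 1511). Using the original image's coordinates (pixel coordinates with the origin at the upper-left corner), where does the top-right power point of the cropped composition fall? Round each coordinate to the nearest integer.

(2855, 859)

Crop width = 3758 − 1048 = 2710 px; one third is 903.33 px.
Crop height = 1511 − 533 = 978 px; one third is 326.00 px.
The top-right point is two-thirds across and one-third down within the crop:
x = 1048 + 2 × 903.33 ≈ 2855; y = 533 + 1 × 326.00 ≈ 859.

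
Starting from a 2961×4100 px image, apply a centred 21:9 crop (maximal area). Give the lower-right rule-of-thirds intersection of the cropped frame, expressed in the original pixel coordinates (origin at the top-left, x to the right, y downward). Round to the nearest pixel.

2961/4100 < 21/9, so the 21:9 crop keeps the full width 2961 and trims height to 2961 × 9/21 = 1269.00 px.
Top offset = (4100 − 1269.00)/2 = 1415.50 px; left offset = 0.
Lower-right is two-thirds across and two-thirds down within the crop:
x = 0.00 + 2 × 2961.00/3 ≈ 1974; y = 1415.50 + 2 × 1269.00/3 ≈ 2262.

(1974, 2262)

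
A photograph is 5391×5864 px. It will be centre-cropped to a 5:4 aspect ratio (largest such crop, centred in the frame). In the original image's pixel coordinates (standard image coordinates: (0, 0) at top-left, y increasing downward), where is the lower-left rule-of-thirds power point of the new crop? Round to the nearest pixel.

x = 1797 px, y = 3651 px

5391/5864 < 5/4, so the 5:4 crop keeps the full width 5391 and trims height to 5391 × 4/5 = 4312.80 px.
Top offset = (5864 − 4312.80)/2 = 775.60 px; left offset = 0.
Lower-left is one-third across and two-thirds down within the crop:
x = 0.00 + 1 × 5391.00/3 ≈ 1797; y = 775.60 + 2 × 4312.80/3 ≈ 3651.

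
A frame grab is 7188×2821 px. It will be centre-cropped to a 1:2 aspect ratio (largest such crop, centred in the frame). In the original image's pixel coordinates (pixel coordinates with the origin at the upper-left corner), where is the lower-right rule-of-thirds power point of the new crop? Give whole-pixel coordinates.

x = 3829 px, y = 1881 px

7188/2821 > 1/2, so the 1:2 crop keeps the full height 2821 and trims width to 2821 × 1/2 = 1410.50 px.
Left offset = (7188 − 1410.50)/2 = 2888.75 px; top offset = 0.
Lower-right is two-thirds across and two-thirds down within the crop:
x = 2888.75 + 2 × 1410.50/3 ≈ 3829; y = 0.00 + 2 × 2821.00/3 ≈ 1881.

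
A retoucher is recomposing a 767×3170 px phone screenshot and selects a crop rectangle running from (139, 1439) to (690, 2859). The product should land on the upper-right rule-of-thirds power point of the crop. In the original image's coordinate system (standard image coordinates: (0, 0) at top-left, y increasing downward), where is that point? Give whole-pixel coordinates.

Crop width = 690 − 139 = 551 px; one third is 183.67 px.
Crop height = 2859 − 1439 = 1420 px; one third is 473.33 px.
The upper-right point is two-thirds across and one-third down within the crop:
x = 139 + 2 × 183.67 ≈ 506; y = 1439 + 1 × 473.33 ≈ 1912.

x = 506 px, y = 1912 px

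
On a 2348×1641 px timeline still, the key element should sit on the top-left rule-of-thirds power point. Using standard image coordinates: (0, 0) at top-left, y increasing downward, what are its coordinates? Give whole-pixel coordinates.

The top-left point sits one-third of the way across and one-third of the way down.
x = 1 × 2348/3 ≈ 783; y = 1 × 1641/3 ≈ 547.

x = 783 px, y = 547 px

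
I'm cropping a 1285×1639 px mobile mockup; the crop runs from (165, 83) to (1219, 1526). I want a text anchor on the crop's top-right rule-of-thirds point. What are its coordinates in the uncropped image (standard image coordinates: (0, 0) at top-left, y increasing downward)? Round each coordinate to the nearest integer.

(868, 564)

Crop width = 1219 − 165 = 1054 px; one third is 351.33 px.
Crop height = 1526 − 83 = 1443 px; one third is 481.00 px.
The top-right point is two-thirds across and one-third down within the crop:
x = 165 + 2 × 351.33 ≈ 868; y = 83 + 1 × 481.00 ≈ 564.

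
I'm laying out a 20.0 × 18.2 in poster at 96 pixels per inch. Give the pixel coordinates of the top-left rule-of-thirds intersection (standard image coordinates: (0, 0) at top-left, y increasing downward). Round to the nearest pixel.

In pixels the canvas is 20.0 × 96 = 1920 wide and 18.2 × 96 = 1747.2 tall.
The top-left point is one-third across and one-third down:
x = 1 × 1920/3 ≈ 640; y = 1 × 1747.2/3 ≈ 582.

(640, 582)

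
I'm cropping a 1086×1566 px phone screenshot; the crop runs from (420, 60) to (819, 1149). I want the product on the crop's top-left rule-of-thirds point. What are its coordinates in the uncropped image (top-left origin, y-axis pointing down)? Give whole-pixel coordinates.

x = 553 px, y = 423 px

Crop width = 819 − 420 = 399 px; one third is 133.00 px.
Crop height = 1149 − 60 = 1089 px; one third is 363.00 px.
The top-left point is one-third across and one-third down within the crop:
x = 420 + 1 × 133.00 ≈ 553; y = 60 + 1 × 363.00 ≈ 423.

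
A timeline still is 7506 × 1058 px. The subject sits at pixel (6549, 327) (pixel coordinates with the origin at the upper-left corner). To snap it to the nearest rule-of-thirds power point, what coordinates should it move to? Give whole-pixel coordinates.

(5004, 353)

Third lines: x ∈ {2502, 5004}, y ∈ {353, 705}.
6549 is closer to x = 5004; 327 is closer to y = 353.
So the nearest intersection is the upper-right power point.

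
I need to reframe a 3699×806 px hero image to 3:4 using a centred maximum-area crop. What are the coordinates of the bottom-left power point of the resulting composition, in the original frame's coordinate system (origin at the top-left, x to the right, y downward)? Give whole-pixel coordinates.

x = 1749 px, y = 537 px

3699/806 > 3/4, so the 3:4 crop keeps the full height 806 and trims width to 806 × 3/4 = 604.50 px.
Left offset = (3699 − 604.50)/2 = 1547.25 px; top offset = 0.
Bottom-left is one-third across and two-thirds down within the crop:
x = 1547.25 + 1 × 604.50/3 ≈ 1749; y = 0.00 + 2 × 806.00/3 ≈ 537.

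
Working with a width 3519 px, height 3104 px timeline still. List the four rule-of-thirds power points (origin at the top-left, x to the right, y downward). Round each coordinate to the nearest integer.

One third of 3519 is 1173; one third of 3104 is 1034.67.
Vertical third lines at x = 1173 and x = 2346; horizontal third lines at y = 1035 and y = 2069.

(1173, 1035), (2346, 1035), (1173, 2069), (2346, 2069)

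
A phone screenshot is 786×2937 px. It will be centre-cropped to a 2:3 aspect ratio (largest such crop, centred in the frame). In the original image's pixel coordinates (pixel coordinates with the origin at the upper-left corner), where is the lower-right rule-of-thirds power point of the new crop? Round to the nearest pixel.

786/2937 < 2/3, so the 2:3 crop keeps the full width 786 and trims height to 786 × 3/2 = 1179.00 px.
Top offset = (2937 − 1179.00)/2 = 879.00 px; left offset = 0.
Lower-right is two-thirds across and two-thirds down within the crop:
x = 0.00 + 2 × 786.00/3 ≈ 524; y = 879.00 + 2 × 1179.00/3 ≈ 1665.

x = 524 px, y = 1665 px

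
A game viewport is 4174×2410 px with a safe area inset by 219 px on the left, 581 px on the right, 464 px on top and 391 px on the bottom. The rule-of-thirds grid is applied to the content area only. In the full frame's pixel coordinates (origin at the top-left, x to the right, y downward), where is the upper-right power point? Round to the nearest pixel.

(2468, 982)

Content width = 4174 − 219 − 581 = 3374 px; content height = 2410 − 464 − 391 = 1555 px.
Upper-right is two-thirds across and one-third down within the content area.
x = 219 + 2 × 3374/3 = 219 + 2249.33 ≈ 2468
y = 464 + 1 × 1555/3 = 464 + 518.33 ≈ 982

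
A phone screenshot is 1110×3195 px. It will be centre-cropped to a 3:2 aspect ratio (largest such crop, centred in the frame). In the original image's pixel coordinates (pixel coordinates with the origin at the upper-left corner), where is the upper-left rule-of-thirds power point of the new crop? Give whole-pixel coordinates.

1110/3195 < 3/2, so the 3:2 crop keeps the full width 1110 and trims height to 1110 × 2/3 = 740.00 px.
Top offset = (3195 − 740.00)/2 = 1227.50 px; left offset = 0.
Upper-left is one-third across and one-third down within the crop:
x = 0.00 + 1 × 1110.00/3 ≈ 370; y = 1227.50 + 1 × 740.00/3 ≈ 1474.

x = 370 px, y = 1474 px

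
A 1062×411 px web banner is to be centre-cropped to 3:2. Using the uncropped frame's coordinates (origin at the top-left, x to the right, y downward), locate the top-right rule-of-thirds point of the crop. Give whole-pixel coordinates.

(634, 137)

1062/411 > 3/2, so the 3:2 crop keeps the full height 411 and trims width to 411 × 3/2 = 616.50 px.
Left offset = (1062 − 616.50)/2 = 222.75 px; top offset = 0.
Top-right is two-thirds across and one-third down within the crop:
x = 222.75 + 2 × 616.50/3 ≈ 634; y = 0.00 + 1 × 411.00/3 ≈ 137.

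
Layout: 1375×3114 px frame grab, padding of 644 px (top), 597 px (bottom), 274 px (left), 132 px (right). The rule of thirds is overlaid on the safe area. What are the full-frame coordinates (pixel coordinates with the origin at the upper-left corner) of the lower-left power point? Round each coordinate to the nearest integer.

Content width = 1375 − 274 − 132 = 969 px; content height = 3114 − 644 − 597 = 1873 px.
Lower-left is one-third across and two-thirds down within the safe area.
x = 274 + 1 × 969/3 = 274 + 323.00 ≈ 597
y = 644 + 2 × 1873/3 = 644 + 1248.67 ≈ 1893

(597, 1893)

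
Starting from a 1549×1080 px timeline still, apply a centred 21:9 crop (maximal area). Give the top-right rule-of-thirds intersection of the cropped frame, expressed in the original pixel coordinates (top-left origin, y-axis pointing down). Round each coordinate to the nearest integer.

(1033, 429)

1549/1080 < 21/9, so the 21:9 crop keeps the full width 1549 and trims height to 1549 × 9/21 = 663.86 px.
Top offset = (1080 − 663.86)/2 = 208.07 px; left offset = 0.
Top-right is two-thirds across and one-third down within the crop:
x = 0.00 + 2 × 1549.00/3 ≈ 1033; y = 208.07 + 1 × 663.86/3 ≈ 429.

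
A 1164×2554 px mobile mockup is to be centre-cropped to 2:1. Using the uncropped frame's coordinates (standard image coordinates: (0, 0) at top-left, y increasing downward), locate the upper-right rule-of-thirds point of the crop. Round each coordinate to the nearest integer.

1164/2554 < 2/1, so the 2:1 crop keeps the full width 1164 and trims height to 1164 × 1/2 = 582.00 px.
Top offset = (2554 − 582.00)/2 = 986.00 px; left offset = 0.
Upper-right is two-thirds across and one-third down within the crop:
x = 0.00 + 2 × 1164.00/3 ≈ 776; y = 986.00 + 1 × 582.00/3 ≈ 1180.

x = 776 px, y = 1180 px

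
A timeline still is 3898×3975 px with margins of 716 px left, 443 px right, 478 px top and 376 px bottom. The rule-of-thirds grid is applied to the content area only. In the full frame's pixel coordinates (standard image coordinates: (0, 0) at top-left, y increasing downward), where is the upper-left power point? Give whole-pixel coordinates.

Content width = 3898 − 716 − 443 = 2739 px; content height = 3975 − 478 − 376 = 3121 px.
Upper-left is one-third across and one-third down within the content area.
x = 716 + 1 × 2739/3 = 716 + 913.00 ≈ 1629
y = 478 + 1 × 3121/3 = 478 + 1040.33 ≈ 1518

x = 1629 px, y = 1518 px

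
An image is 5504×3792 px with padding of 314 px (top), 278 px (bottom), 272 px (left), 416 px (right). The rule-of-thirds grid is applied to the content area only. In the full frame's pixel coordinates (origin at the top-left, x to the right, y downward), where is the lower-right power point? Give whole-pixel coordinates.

(3483, 2447)

Content width = 5504 − 272 − 416 = 4816 px; content height = 3792 − 314 − 278 = 3200 px.
Lower-right is two-thirds across and two-thirds down within the content area.
x = 272 + 2 × 4816/3 = 272 + 3210.67 ≈ 3483
y = 314 + 2 × 3200/3 = 314 + 2133.33 ≈ 2447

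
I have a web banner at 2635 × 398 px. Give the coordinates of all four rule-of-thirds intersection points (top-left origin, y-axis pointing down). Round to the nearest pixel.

One third of 2635 is 878.33; one third of 398 is 132.67.
Vertical third lines at x = 878 and x = 1757; horizontal third lines at y = 133 and y = 265.

(878, 133), (1757, 133), (878, 265), (1757, 265)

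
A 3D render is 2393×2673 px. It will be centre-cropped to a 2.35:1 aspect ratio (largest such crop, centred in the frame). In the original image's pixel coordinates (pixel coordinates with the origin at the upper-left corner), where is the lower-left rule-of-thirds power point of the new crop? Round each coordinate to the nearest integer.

2393/2673 < 2.35/1, so the 2.35:1 crop keeps the full width 2393 and trims height to 2393 × 1/2.35 = 1018.30 px.
Top offset = (2673 − 1018.30)/2 = 827.35 px; left offset = 0.
Lower-left is one-third across and two-thirds down within the crop:
x = 0.00 + 1 × 2393.00/3 ≈ 798; y = 827.35 + 2 × 1018.30/3 ≈ 1506.

(798, 1506)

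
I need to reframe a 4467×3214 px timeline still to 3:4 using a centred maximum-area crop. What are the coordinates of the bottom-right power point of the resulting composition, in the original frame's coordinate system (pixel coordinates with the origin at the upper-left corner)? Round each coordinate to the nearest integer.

4467/3214 > 3/4, so the 3:4 crop keeps the full height 3214 and trims width to 3214 × 3/4 = 2410.50 px.
Left offset = (4467 − 2410.50)/2 = 1028.25 px; top offset = 0.
Bottom-right is two-thirds across and two-thirds down within the crop:
x = 1028.25 + 2 × 2410.50/3 ≈ 2635; y = 0.00 + 2 × 3214.00/3 ≈ 2143.

x = 2635 px, y = 2143 px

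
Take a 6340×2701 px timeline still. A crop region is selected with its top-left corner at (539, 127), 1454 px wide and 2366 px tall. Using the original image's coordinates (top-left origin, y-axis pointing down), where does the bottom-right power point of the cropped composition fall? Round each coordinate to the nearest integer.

x = 1508 px, y = 1704 px

One third of the crop width 1454 is 484.67 px.
One third of the crop height 2366 is 788.67 px.
The bottom-right point is two-thirds across and two-thirds down within the crop:
x = 539 + 2 × 484.67 ≈ 1508; y = 127 + 2 × 788.67 ≈ 1704.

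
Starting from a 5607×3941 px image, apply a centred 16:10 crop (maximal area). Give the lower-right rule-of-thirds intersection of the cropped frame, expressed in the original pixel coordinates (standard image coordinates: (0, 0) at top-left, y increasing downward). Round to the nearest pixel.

(3738, 2555)

5607/3941 < 16/10, so the 16:10 crop keeps the full width 5607 and trims height to 5607 × 10/16 = 3504.38 px.
Top offset = (3941 − 3504.38)/2 = 218.31 px; left offset = 0.
Lower-right is two-thirds across and two-thirds down within the crop:
x = 0.00 + 2 × 5607.00/3 ≈ 3738; y = 218.31 + 2 × 3504.38/3 ≈ 2555.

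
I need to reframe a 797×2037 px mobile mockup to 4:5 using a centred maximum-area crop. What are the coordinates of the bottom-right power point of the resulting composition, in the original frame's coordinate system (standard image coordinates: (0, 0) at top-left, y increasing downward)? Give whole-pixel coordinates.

(531, 1185)

797/2037 < 4/5, so the 4:5 crop keeps the full width 797 and trims height to 797 × 5/4 = 996.25 px.
Top offset = (2037 − 996.25)/2 = 520.38 px; left offset = 0.
Bottom-right is two-thirds across and two-thirds down within the crop:
x = 0.00 + 2 × 797.00/3 ≈ 531; y = 520.38 + 2 × 996.25/3 ≈ 1185.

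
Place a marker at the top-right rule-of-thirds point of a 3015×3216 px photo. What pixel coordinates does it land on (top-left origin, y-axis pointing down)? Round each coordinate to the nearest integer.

x = 2010 px, y = 1072 px

The top-right point sits two-thirds of the way across and one-third of the way down.
x = 2 × 3015/3 ≈ 2010; y = 1 × 3216/3 ≈ 1072.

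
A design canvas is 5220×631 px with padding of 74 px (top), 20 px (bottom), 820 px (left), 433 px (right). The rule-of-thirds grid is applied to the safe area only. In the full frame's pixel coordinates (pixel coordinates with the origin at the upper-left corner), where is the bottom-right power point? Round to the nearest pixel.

x = 3465 px, y = 432 px

Content width = 5220 − 820 − 433 = 3967 px; content height = 631 − 74 − 20 = 537 px.
Bottom-right is two-thirds across and two-thirds down within the safe area.
x = 820 + 2 × 3967/3 = 820 + 2644.67 ≈ 3465
y = 74 + 2 × 537/3 = 74 + 358.00 ≈ 432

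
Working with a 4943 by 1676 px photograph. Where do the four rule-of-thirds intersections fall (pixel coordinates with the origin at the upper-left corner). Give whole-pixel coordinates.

(1648, 559), (3295, 559), (1648, 1117), (3295, 1117)

One third of 4943 is 1647.67; one third of 1676 is 558.67.
Vertical third lines at x = 1648 and x = 3295; horizontal third lines at y = 559 and y = 1117.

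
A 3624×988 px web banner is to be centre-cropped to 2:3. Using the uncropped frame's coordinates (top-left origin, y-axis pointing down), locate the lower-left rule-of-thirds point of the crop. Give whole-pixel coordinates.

x = 1702 px, y = 659 px

3624/988 > 2/3, so the 2:3 crop keeps the full height 988 and trims width to 988 × 2/3 = 658.67 px.
Left offset = (3624 − 658.67)/2 = 1482.67 px; top offset = 0.
Lower-left is one-third across and two-thirds down within the crop:
x = 1482.67 + 1 × 658.67/3 ≈ 1702; y = 0.00 + 2 × 988.00/3 ≈ 659.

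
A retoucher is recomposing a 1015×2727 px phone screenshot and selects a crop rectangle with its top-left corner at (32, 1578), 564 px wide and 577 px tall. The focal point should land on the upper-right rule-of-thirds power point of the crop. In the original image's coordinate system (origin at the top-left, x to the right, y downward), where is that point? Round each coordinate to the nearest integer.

x = 408 px, y = 1770 px

One third of the crop width 564 is 188.00 px.
One third of the crop height 577 is 192.33 px.
The upper-right point is two-thirds across and one-third down within the crop:
x = 32 + 2 × 188.00 ≈ 408; y = 1578 + 1 × 192.33 ≈ 1770.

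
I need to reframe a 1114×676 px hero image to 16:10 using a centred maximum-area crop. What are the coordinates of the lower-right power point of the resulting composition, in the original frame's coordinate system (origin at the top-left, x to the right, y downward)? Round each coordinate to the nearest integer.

(737, 451)

1114/676 > 16/10, so the 16:10 crop keeps the full height 676 and trims width to 676 × 16/10 = 1081.60 px.
Left offset = (1114 − 1081.60)/2 = 16.20 px; top offset = 0.
Lower-right is two-thirds across and two-thirds down within the crop:
x = 16.20 + 2 × 1081.60/3 ≈ 737; y = 0.00 + 2 × 676.00/3 ≈ 451.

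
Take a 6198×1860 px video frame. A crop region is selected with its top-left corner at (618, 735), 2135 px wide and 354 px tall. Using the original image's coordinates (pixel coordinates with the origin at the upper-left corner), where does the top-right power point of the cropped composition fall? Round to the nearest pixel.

(2041, 853)

One third of the crop width 2135 is 711.67 px.
One third of the crop height 354 is 118.00 px.
The top-right point is two-thirds across and one-third down within the crop:
x = 618 + 2 × 711.67 ≈ 2041; y = 735 + 1 × 118.00 ≈ 853.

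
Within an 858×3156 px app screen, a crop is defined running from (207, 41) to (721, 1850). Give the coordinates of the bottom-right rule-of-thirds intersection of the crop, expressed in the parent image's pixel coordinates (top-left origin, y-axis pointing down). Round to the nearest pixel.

Crop width = 721 − 207 = 514 px; one third is 171.33 px.
Crop height = 1850 − 41 = 1809 px; one third is 603.00 px.
The bottom-right point is two-thirds across and two-thirds down within the crop:
x = 207 + 2 × 171.33 ≈ 550; y = 41 + 2 × 603.00 ≈ 1247.

x = 550 px, y = 1247 px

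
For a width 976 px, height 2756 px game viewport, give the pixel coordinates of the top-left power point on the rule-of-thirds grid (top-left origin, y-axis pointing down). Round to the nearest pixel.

The top-left point sits one-third of the way across and one-third of the way down.
x = 1 × 976/3 ≈ 325; y = 1 × 2756/3 ≈ 919.

(325, 919)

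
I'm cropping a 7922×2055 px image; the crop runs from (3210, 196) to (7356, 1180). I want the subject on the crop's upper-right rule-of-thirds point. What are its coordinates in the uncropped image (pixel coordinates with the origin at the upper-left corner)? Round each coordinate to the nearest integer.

Crop width = 7356 − 3210 = 4146 px; one third is 1382.00 px.
Crop height = 1180 − 196 = 984 px; one third is 328.00 px.
The upper-right point is two-thirds across and one-third down within the crop:
x = 3210 + 2 × 1382.00 ≈ 5974; y = 196 + 1 × 328.00 ≈ 524.

(5974, 524)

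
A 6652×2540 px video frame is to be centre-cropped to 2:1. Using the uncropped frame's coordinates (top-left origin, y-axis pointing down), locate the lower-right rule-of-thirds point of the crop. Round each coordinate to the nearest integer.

x = 4173 px, y = 1693 px

6652/2540 > 2/1, so the 2:1 crop keeps the full height 2540 and trims width to 2540 × 2/1 = 5080.00 px.
Left offset = (6652 − 5080.00)/2 = 786.00 px; top offset = 0.
Lower-right is two-thirds across and two-thirds down within the crop:
x = 786.00 + 2 × 5080.00/3 ≈ 4173; y = 0.00 + 2 × 2540.00/3 ≈ 1693.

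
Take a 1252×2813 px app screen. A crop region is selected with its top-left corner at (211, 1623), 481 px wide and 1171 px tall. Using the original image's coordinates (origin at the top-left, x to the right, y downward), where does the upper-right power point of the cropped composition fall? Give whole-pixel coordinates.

One third of the crop width 481 is 160.33 px.
One third of the crop height 1171 is 390.33 px.
The upper-right point is two-thirds across and one-third down within the crop:
x = 211 + 2 × 160.33 ≈ 532; y = 1623 + 1 × 390.33 ≈ 2013.

x = 532 px, y = 2013 px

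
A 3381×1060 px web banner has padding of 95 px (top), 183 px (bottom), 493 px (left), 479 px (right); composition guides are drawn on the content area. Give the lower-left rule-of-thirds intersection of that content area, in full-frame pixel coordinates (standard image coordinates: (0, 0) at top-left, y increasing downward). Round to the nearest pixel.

Content width = 3381 − 493 − 479 = 2409 px; content height = 1060 − 95 − 183 = 782 px.
Lower-left is one-third across and two-thirds down within the content area.
x = 493 + 1 × 2409/3 = 493 + 803.00 ≈ 1296
y = 95 + 2 × 782/3 = 95 + 521.33 ≈ 616

(1296, 616)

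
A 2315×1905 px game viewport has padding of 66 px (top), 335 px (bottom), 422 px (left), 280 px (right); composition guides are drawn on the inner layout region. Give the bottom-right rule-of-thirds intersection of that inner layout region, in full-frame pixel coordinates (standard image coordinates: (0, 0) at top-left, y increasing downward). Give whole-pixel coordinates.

Content width = 2315 − 422 − 280 = 1613 px; content height = 1905 − 66 − 335 = 1504 px.
Bottom-right is two-thirds across and two-thirds down within the inner layout region.
x = 422 + 2 × 1613/3 = 422 + 1075.33 ≈ 1497
y = 66 + 2 × 1504/3 = 66 + 1002.67 ≈ 1069

x = 1497 px, y = 1069 px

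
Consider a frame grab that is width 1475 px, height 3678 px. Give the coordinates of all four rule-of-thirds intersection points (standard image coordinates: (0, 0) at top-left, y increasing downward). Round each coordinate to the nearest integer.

(492, 1226), (983, 1226), (492, 2452), (983, 2452)

One third of 1475 is 491.67; one third of 3678 is 1226.
Vertical third lines at x = 492 and x = 983; horizontal third lines at y = 1226 and y = 2452.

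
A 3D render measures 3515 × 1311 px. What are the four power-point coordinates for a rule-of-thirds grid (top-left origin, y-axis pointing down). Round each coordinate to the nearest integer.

(1172, 437), (2343, 437), (1172, 874), (2343, 874)

One third of 3515 is 1171.67; one third of 1311 is 437.
Vertical third lines at x = 1172 and x = 2343; horizontal third lines at y = 437 and y = 874.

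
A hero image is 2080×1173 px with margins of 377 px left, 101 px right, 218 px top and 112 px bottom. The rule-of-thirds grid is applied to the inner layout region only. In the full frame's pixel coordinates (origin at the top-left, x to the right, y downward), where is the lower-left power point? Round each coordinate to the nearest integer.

(911, 780)

Content width = 2080 − 377 − 101 = 1602 px; content height = 1173 − 218 − 112 = 843 px.
Lower-left is one-third across and two-thirds down within the inner layout region.
x = 377 + 1 × 1602/3 = 377 + 534.00 ≈ 911
y = 218 + 2 × 843/3 = 218 + 562.00 ≈ 780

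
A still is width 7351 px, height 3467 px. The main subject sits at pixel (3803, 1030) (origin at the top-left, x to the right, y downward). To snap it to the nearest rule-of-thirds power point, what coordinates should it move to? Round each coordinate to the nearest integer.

Third lines: x ∈ {2450, 4901}, y ∈ {1156, 2311}.
3803 is closer to x = 4901; 1030 is closer to y = 1156.
So the nearest intersection is the upper-right power point.

(4901, 1156)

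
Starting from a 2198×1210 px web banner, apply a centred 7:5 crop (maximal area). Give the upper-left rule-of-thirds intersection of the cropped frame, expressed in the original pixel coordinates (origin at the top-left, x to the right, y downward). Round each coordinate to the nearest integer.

2198/1210 > 7/5, so the 7:5 crop keeps the full height 1210 and trims width to 1210 × 7/5 = 1694.00 px.
Left offset = (2198 − 1694.00)/2 = 252.00 px; top offset = 0.
Upper-left is one-third across and one-third down within the crop:
x = 252.00 + 1 × 1694.00/3 ≈ 817; y = 0.00 + 1 × 1210.00/3 ≈ 403.

x = 817 px, y = 403 px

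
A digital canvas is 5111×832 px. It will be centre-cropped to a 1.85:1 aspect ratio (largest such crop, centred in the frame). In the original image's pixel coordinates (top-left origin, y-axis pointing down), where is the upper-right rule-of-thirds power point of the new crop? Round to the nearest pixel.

5111/832 > 1.85/1, so the 1.85:1 crop keeps the full height 832 and trims width to 832 × 1.85/1 = 1539.20 px.
Left offset = (5111 − 1539.20)/2 = 1785.90 px; top offset = 0.
Upper-right is two-thirds across and one-third down within the crop:
x = 1785.90 + 2 × 1539.20/3 ≈ 2812; y = 0.00 + 1 × 832.00/3 ≈ 277.

x = 2812 px, y = 277 px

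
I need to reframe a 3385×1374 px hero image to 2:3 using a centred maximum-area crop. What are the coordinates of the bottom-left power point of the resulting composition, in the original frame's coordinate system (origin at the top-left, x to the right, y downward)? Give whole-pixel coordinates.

3385/1374 > 2/3, so the 2:3 crop keeps the full height 1374 and trims width to 1374 × 2/3 = 916.00 px.
Left offset = (3385 − 916.00)/2 = 1234.50 px; top offset = 0.
Bottom-left is one-third across and two-thirds down within the crop:
x = 1234.50 + 1 × 916.00/3 ≈ 1540; y = 0.00 + 2 × 1374.00/3 ≈ 916.

(1540, 916)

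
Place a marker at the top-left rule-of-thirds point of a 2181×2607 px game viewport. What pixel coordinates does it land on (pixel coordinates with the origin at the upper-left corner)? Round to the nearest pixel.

The top-left point sits one-third of the way across and one-third of the way down.
x = 1 × 2181/3 ≈ 727; y = 1 × 2607/3 ≈ 869.

(727, 869)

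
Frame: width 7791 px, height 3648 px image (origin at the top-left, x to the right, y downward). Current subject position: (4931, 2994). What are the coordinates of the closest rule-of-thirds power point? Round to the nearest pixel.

(5194, 2432)

Third lines: x ∈ {2597, 5194}, y ∈ {1216, 2432}.
4931 is closer to x = 5194; 2994 is closer to y = 2432.
So the nearest intersection is the lower-right power point.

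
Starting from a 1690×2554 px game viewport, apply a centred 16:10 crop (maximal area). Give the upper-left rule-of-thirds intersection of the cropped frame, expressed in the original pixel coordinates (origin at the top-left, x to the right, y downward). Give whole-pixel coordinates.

1690/2554 < 16/10, so the 16:10 crop keeps the full width 1690 and trims height to 1690 × 10/16 = 1056.25 px.
Top offset = (2554 − 1056.25)/2 = 748.88 px; left offset = 0.
Upper-left is one-third across and one-third down within the crop:
x = 0.00 + 1 × 1690.00/3 ≈ 563; y = 748.88 + 1 × 1056.25/3 ≈ 1101.

(563, 1101)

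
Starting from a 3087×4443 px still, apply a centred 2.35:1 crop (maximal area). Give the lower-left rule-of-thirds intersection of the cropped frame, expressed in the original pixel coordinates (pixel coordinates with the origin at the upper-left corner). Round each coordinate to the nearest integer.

(1029, 2440)

3087/4443 < 2.35/1, so the 2.35:1 crop keeps the full width 3087 and trims height to 3087 × 1/2.35 = 1313.62 px.
Top offset = (4443 − 1313.62)/2 = 1564.69 px; left offset = 0.
Lower-left is one-third across and two-thirds down within the crop:
x = 0.00 + 1 × 3087.00/3 ≈ 1029; y = 1564.69 + 2 × 1313.62/3 ≈ 2440.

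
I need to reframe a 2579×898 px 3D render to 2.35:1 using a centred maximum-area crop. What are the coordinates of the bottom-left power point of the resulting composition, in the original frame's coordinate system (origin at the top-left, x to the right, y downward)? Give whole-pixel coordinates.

2579/898 > 2.35/1, so the 2.35:1 crop keeps the full height 898 and trims width to 898 × 2.35/1 = 2110.30 px.
Left offset = (2579 − 2110.30)/2 = 234.35 px; top offset = 0.
Bottom-left is one-third across and two-thirds down within the crop:
x = 234.35 + 1 × 2110.30/3 ≈ 938; y = 0.00 + 2 × 898.00/3 ≈ 599.

x = 938 px, y = 599 px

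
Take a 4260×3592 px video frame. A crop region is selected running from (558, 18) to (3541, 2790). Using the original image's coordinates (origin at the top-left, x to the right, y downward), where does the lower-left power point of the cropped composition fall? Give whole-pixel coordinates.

(1552, 1866)

Crop width = 3541 − 558 = 2983 px; one third is 994.33 px.
Crop height = 2790 − 18 = 2772 px; one third is 924.00 px.
The lower-left point is one-third across and two-thirds down within the crop:
x = 558 + 1 × 994.33 ≈ 1552; y = 18 + 2 × 924.00 ≈ 1866.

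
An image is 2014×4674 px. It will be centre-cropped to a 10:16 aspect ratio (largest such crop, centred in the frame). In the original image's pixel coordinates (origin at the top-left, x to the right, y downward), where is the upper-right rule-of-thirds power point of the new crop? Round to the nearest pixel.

x = 1343 px, y = 1800 px

2014/4674 < 10/16, so the 10:16 crop keeps the full width 2014 and trims height to 2014 × 16/10 = 3222.40 px.
Top offset = (4674 − 3222.40)/2 = 725.80 px; left offset = 0.
Upper-right is two-thirds across and one-third down within the crop:
x = 0.00 + 2 × 2014.00/3 ≈ 1343; y = 725.80 + 1 × 3222.40/3 ≈ 1800.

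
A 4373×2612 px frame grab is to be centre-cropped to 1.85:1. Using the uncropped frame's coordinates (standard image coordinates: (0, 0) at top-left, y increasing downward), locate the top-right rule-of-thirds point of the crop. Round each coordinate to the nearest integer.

4373/2612 < 1.85/1, so the 1.85:1 crop keeps the full width 4373 and trims height to 4373 × 1/1.85 = 2363.78 px.
Top offset = (2612 − 2363.78)/2 = 124.11 px; left offset = 0.
Top-right is two-thirds across and one-third down within the crop:
x = 0.00 + 2 × 4373.00/3 ≈ 2915; y = 124.11 + 1 × 2363.78/3 ≈ 912.

x = 2915 px, y = 912 px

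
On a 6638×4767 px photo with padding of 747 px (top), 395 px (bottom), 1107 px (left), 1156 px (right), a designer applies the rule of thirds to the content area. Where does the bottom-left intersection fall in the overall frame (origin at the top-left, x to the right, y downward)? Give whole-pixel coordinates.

x = 2565 px, y = 3164 px

Content width = 6638 − 1107 − 1156 = 4375 px; content height = 4767 − 747 − 395 = 3625 px.
Bottom-left is one-third across and two-thirds down within the content area.
x = 1107 + 1 × 4375/3 = 1107 + 1458.33 ≈ 2565
y = 747 + 2 × 3625/3 = 747 + 2416.67 ≈ 3164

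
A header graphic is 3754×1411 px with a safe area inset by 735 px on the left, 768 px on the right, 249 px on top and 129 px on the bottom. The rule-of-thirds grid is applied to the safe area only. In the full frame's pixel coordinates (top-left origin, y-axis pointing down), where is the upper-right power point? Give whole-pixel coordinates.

x = 2236 px, y = 593 px

Content width = 3754 − 735 − 768 = 2251 px; content height = 1411 − 249 − 129 = 1033 px.
Upper-right is two-thirds across and one-third down within the safe area.
x = 735 + 2 × 2251/3 = 735 + 1500.67 ≈ 2236
y = 249 + 1 × 1033/3 = 249 + 344.33 ≈ 593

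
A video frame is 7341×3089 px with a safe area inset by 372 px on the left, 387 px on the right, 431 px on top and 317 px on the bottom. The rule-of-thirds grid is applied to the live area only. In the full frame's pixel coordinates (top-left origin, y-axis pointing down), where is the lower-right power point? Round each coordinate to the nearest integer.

Content width = 7341 − 372 − 387 = 6582 px; content height = 3089 − 431 − 317 = 2341 px.
Lower-right is two-thirds across and two-thirds down within the live area.
x = 372 + 2 × 6582/3 = 372 + 4388.00 ≈ 4760
y = 431 + 2 × 2341/3 = 431 + 1560.67 ≈ 1992

(4760, 1992)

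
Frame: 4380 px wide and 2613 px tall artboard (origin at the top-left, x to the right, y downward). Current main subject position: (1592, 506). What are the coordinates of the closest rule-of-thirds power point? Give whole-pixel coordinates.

Third lines: x ∈ {1460, 2920}, y ∈ {871, 1742}.
1592 is closer to x = 1460; 506 is closer to y = 871.
So the nearest intersection is the upper-left power point.

x = 1460 px, y = 871 px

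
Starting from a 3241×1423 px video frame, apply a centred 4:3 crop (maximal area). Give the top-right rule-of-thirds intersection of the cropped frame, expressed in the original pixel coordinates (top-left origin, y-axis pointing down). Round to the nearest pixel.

x = 1937 px, y = 474 px

3241/1423 > 4/3, so the 4:3 crop keeps the full height 1423 and trims width to 1423 × 4/3 = 1897.33 px.
Left offset = (3241 − 1897.33)/2 = 671.83 px; top offset = 0.
Top-right is two-thirds across and one-third down within the crop:
x = 671.83 + 2 × 1897.33/3 ≈ 1937; y = 0.00 + 1 × 1423.00/3 ≈ 474.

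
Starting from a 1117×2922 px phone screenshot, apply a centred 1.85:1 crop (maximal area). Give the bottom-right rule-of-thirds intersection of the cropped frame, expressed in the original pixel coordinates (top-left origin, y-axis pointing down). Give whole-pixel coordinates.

(745, 1562)

1117/2922 < 1.85/1, so the 1.85:1 crop keeps the full width 1117 and trims height to 1117 × 1/1.85 = 603.78 px.
Top offset = (2922 − 603.78)/2 = 1159.11 px; left offset = 0.
Bottom-right is two-thirds across and two-thirds down within the crop:
x = 0.00 + 2 × 1117.00/3 ≈ 745; y = 1159.11 + 2 × 603.78/3 ≈ 1562.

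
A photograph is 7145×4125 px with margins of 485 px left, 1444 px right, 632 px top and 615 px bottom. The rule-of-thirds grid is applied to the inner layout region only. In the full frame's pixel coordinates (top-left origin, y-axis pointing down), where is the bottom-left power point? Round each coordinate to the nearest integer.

(2224, 2551)

Content width = 7145 − 485 − 1444 = 5216 px; content height = 4125 − 632 − 615 = 2878 px.
Bottom-left is one-third across and two-thirds down within the inner layout region.
x = 485 + 1 × 5216/3 = 485 + 1738.67 ≈ 2224
y = 632 + 2 × 2878/3 = 632 + 1918.67 ≈ 2551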